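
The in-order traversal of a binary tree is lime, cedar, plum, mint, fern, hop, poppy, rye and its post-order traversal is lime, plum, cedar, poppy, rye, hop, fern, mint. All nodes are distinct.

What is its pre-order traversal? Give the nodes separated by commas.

mint, cedar, lime, plum, fern, hop, rye, poppy

The last element of post-order is the root; it splits in-order into left and right subtrees.
Root mint: left subtree has 3 nodes {lime, cedar, plum}, right has 4 {fern, hop, poppy, rye}.
  Root cedar: left subtree has 1 node {lime}, right has 1 {plum}.
  Root fern: left subtree has 0 nodes { }, right has 3 {hop, poppy, rye}.
    Root hop: left subtree has 0 nodes { }, right has 2 {poppy, rye}.
      Root rye: left subtree has 1 node {poppy}, right has 0 { }.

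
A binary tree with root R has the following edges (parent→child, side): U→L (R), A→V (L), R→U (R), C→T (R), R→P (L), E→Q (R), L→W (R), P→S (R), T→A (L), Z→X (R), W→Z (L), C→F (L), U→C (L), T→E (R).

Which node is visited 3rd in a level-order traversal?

U

Level-order visits nodes level by level from the root, left to right within each level.
Level 0: R
Level 1: P, U
Level 2: S, C, L
Level 3: F, T, W
Level 4: A, E, Z
Level 5: V, Q, X
Full level-order sequence: R, P, U, S, C, L, F, T, W, A, E, Z, V, Q, X.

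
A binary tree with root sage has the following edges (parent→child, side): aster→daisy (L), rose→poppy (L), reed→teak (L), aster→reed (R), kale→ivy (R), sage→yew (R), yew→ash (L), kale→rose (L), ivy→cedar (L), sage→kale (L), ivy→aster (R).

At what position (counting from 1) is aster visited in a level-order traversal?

Level-order visits nodes level by level from the root, left to right within each level.
Level 0: sage
Level 1: kale, yew
Level 2: rose, ivy, ash
Level 3: poppy, cedar, aster
Level 4: daisy, reed
Level 5: teak
Full level-order sequence: sage, kale, yew, rose, ivy, ash, poppy, cedar, aster, daisy, reed, teak.

9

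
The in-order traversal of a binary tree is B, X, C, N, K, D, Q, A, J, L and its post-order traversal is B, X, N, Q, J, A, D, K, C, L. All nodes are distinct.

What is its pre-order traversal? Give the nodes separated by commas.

The last element of post-order is the root; it splits in-order into left and right subtrees.
Root L: left subtree has 9 nodes {B, X, C, N, K, D, Q, A, J}, right has 0 { }.
  Root C: left subtree has 2 nodes {B, X}, right has 6 {N, K, D, Q, A, J}.
    Root X: left subtree has 1 node {B}, right has 0 { }.
    Root K: left subtree has 1 node {N}, right has 4 {D, Q, A, J}.
      Root D: left subtree has 0 nodes { }, right has 3 {Q, A, J}.
        Root A: left subtree has 1 node {Q}, right has 1 {J}.

L, C, X, B, K, N, D, A, Q, J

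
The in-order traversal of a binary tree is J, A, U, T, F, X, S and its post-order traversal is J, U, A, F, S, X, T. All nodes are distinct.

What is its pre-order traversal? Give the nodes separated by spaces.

The last element of post-order is the root; it splits in-order into left and right subtrees.
Root T: left subtree has 3 nodes {J, A, U}, right has 3 {F, X, S}.
  Root A: left subtree has 1 node {J}, right has 1 {U}.
  Root X: left subtree has 1 node {F}, right has 1 {S}.

T A J U X F S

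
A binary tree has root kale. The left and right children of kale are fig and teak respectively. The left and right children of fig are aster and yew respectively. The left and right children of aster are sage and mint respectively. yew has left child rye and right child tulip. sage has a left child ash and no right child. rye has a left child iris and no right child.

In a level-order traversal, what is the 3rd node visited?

Level-order visits nodes level by level from the root, left to right within each level.
Level 0: kale
Level 1: fig, teak
Level 2: aster, yew
Level 3: sage, mint, rye, tulip
Level 4: ash, iris
Full level-order sequence: kale, fig, teak, aster, yew, sage, mint, rye, tulip, ash, iris.

teak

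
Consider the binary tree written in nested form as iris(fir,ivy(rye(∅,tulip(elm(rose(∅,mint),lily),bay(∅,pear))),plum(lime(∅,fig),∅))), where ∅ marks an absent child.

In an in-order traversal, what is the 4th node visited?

rose

In-order visits the left subtree, then the node, then the right subtree.
At iris: go left to fir.
  fir is a leaf — visit fir.
Visit iris.
At iris: go right to ivy.
  At ivy: go left to rye.
    At rye: no left child.
    Visit rye.
    At rye: go right to tulip.
      At tulip: go left to elm.
        At elm: go left to rose.
          At rose: no left child.
          Visit rose.
          At rose: go right to mint.
            mint is a leaf — visit mint.
        Visit elm.
        At elm: go right to lily.
          lily is a leaf — visit lily.
      Visit tulip.
      At tulip: go right to bay.
        At bay: no left child.
        Visit bay.
        At bay: go right to pear.
          pear is a leaf — visit pear.
  Visit ivy.
  At ivy: go right to plum.
    At plum: go left to lime.
      At lime: no left child.
      Visit lime.
      At lime: go right to fig.
        fig is a leaf — visit fig.
    Visit plum.
    At plum: no right child.
Full in-order sequence: fir, iris, rye, rose, mint, elm, lily, tulip, bay, pear, ivy, lime, fig, plum.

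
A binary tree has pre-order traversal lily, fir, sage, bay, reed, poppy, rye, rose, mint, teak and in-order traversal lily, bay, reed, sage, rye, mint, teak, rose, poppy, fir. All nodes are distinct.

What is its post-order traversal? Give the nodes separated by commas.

reed, bay, teak, mint, rose, rye, poppy, sage, fir, lily

The first element of pre-order is the root; it splits in-order into left and right subtrees.
Root lily: left subtree has 0 nodes { }, right has 9 {bay, reed, sage, rye, mint, teak, rose, poppy, fir}.
  Root fir: left subtree has 8 nodes {bay, reed, sage, rye, mint, teak, rose, poppy}, right has 0 { }.
    Root sage: left subtree has 2 nodes {bay, reed}, right has 5 {rye, mint, teak, rose, poppy}.
      Root bay: left subtree has 0 nodes { }, right has 1 {reed}.
      Root poppy: left subtree has 4 nodes {rye, mint, teak, rose}, right has 0 { }.
        Root rye: left subtree has 0 nodes { }, right has 3 {mint, teak, rose}.
          Root rose: left subtree has 2 nodes {mint, teak}, right has 0 { }.
            Root mint: left subtree has 0 nodes { }, right has 1 {teak}.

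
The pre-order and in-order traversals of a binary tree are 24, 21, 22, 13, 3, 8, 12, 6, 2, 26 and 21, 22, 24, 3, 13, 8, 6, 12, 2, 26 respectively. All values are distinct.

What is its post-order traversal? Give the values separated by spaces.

22 21 3 6 26 2 12 8 13 24

The first element of pre-order is the root; it splits in-order into left and right subtrees.
Root 24: left subtree has 2 nodes {21, 22}, right has 7 {3, 13, 8, 6, 12, 2, 26}.
  Root 21: left subtree has 0 nodes { }, right has 1 {22}.
  Root 13: left subtree has 1 node {3}, right has 5 {8, 6, 12, 2, 26}.
    Root 8: left subtree has 0 nodes { }, right has 4 {6, 12, 2, 26}.
      Root 12: left subtree has 1 node {6}, right has 2 {2, 26}.
        Root 2: left subtree has 0 nodes { }, right has 1 {26}.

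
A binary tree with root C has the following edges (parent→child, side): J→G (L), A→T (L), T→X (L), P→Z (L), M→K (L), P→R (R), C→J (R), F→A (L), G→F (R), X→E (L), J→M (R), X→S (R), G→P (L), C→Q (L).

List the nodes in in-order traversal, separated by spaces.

Q C Z P R G E X S T A F J K M

In-order visits the left subtree, then the node, then the right subtree.
At C: go left to Q.
  Q is a leaf — visit Q.
Visit C.
At C: go right to J.
  At J: go left to G.
    At G: go left to P.
      At P: go left to Z.
        Z is a leaf — visit Z.
      Visit P.
      At P: go right to R.
        R is a leaf — visit R.
    Visit G.
    At G: go right to F.
      At F: go left to A.
        At A: go left to T.
          At T: go left to X.
            At X: go left to E.
              E is a leaf — visit E.
            Visit X.
            At X: go right to S.
              S is a leaf — visit S.
          Visit T.
          At T: no right child.
        Visit A.
        At A: no right child.
      Visit F.
      At F: no right child.
  Visit J.
  At J: go right to M.
    At M: go left to K.
      K is a leaf — visit K.
    Visit M.
    At M: no right child.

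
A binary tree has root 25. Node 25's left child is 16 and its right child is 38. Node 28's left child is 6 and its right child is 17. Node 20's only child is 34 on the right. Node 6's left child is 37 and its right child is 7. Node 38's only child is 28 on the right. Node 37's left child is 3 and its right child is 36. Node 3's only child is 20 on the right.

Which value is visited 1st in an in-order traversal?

In-order visits the left subtree, then the node, then the right subtree.
At 25: go left to 16.
  16 is a leaf — visit 16.
Visit 25.
At 25: go right to 38.
  At 38: no left child.
  Visit 38.
  At 38: go right to 28.
    At 28: go left to 6.
      At 6: go left to 37.
        At 37: go left to 3.
          At 3: no left child.
          Visit 3.
          At 3: go right to 20.
            At 20: no left child.
            Visit 20.
            At 20: go right to 34.
              34 is a leaf — visit 34.
        Visit 37.
        At 37: go right to 36.
          36 is a leaf — visit 36.
      Visit 6.
      At 6: go right to 7.
        7 is a leaf — visit 7.
    Visit 28.
    At 28: go right to 17.
      17 is a leaf — visit 17.
Full in-order sequence: 16, 25, 38, 3, 20, 34, 37, 36, 6, 7, 28, 17.

16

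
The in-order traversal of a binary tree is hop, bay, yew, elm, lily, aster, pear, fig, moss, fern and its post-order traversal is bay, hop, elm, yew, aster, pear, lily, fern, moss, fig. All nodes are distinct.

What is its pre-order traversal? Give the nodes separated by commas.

fig, lily, yew, hop, bay, elm, pear, aster, moss, fern

The last element of post-order is the root; it splits in-order into left and right subtrees.
Root fig: left subtree has 7 nodes {hop, bay, yew, elm, lily, aster, pear}, right has 2 {moss, fern}.
  Root lily: left subtree has 4 nodes {hop, bay, yew, elm}, right has 2 {aster, pear}.
    Root yew: left subtree has 2 nodes {hop, bay}, right has 1 {elm}.
      Root hop: left subtree has 0 nodes { }, right has 1 {bay}.
    Root pear: left subtree has 1 node {aster}, right has 0 { }.
  Root moss: left subtree has 0 nodes { }, right has 1 {fern}.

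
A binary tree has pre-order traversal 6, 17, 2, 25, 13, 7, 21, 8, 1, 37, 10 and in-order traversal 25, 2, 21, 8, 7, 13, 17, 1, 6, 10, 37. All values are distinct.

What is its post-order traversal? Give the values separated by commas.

The first element of pre-order is the root; it splits in-order into left and right subtrees.
Root 6: left subtree has 8 nodes {25, 2, 21, 8, 7, 13, 17, 1}, right has 2 {10, 37}.
  Root 17: left subtree has 6 nodes {25, 2, 21, 8, 7, 13}, right has 1 {1}.
    Root 2: left subtree has 1 node {25}, right has 4 {21, 8, 7, 13}.
      Root 13: left subtree has 3 nodes {21, 8, 7}, right has 0 { }.
        Root 7: left subtree has 2 nodes {21, 8}, right has 0 { }.
          Root 21: left subtree has 0 nodes { }, right has 1 {8}.
  Root 37: left subtree has 1 node {10}, right has 0 { }.

25, 8, 21, 7, 13, 2, 1, 17, 10, 37, 6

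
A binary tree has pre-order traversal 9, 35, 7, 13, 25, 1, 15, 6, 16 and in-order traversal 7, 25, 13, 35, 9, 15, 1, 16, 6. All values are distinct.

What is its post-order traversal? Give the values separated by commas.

The first element of pre-order is the root; it splits in-order into left and right subtrees.
Root 9: left subtree has 4 nodes {7, 25, 13, 35}, right has 4 {15, 1, 16, 6}.
  Root 35: left subtree has 3 nodes {7, 25, 13}, right has 0 { }.
    Root 7: left subtree has 0 nodes { }, right has 2 {25, 13}.
      Root 13: left subtree has 1 node {25}, right has 0 { }.
  Root 1: left subtree has 1 node {15}, right has 2 {16, 6}.
    Root 6: left subtree has 1 node {16}, right has 0 { }.

25, 13, 7, 35, 15, 16, 6, 1, 9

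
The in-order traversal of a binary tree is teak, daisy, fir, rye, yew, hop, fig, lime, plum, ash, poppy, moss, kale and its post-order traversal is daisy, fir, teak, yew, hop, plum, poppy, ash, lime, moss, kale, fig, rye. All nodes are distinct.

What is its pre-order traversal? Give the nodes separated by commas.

rye, teak, fir, daisy, fig, hop, yew, kale, moss, lime, ash, plum, poppy

The last element of post-order is the root; it splits in-order into left and right subtrees.
Root rye: left subtree has 3 nodes {teak, daisy, fir}, right has 9 {yew, hop, fig, lime, plum, ash, poppy, moss, kale}.
  Root teak: left subtree has 0 nodes { }, right has 2 {daisy, fir}.
    Root fir: left subtree has 1 node {daisy}, right has 0 { }.
  Root fig: left subtree has 2 nodes {yew, hop}, right has 6 {lime, plum, ash, poppy, moss, kale}.
    Root hop: left subtree has 1 node {yew}, right has 0 { }.
    Root kale: left subtree has 5 nodes {lime, plum, ash, poppy, moss}, right has 0 { }.
      Root moss: left subtree has 4 nodes {lime, plum, ash, poppy}, right has 0 { }.
        Root lime: left subtree has 0 nodes { }, right has 3 {plum, ash, poppy}.
          Root ash: left subtree has 1 node {plum}, right has 1 {poppy}.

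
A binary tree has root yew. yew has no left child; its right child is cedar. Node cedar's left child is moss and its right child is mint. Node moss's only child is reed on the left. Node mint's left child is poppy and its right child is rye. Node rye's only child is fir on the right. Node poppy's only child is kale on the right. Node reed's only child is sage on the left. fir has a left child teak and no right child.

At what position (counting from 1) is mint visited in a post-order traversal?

Post-order visits the left subtree, then the right subtree, then the node.
At yew: no left child.
At yew: go right to cedar.
  At cedar: go left to moss.
    At moss: go left to reed.
      At reed: go left to sage.
        sage is a leaf — visit sage.
      At reed: no right child.
      Visit reed.
    At moss: no right child.
    Visit moss.
  At cedar: go right to mint.
    At mint: go left to poppy.
      At poppy: no left child.
      At poppy: go right to kale.
        kale is a leaf — visit kale.
      Visit poppy.
    At mint: go right to rye.
      At rye: no left child.
      At rye: go right to fir.
        At fir: go left to teak.
          teak is a leaf — visit teak.
        At fir: no right child.
        Visit fir.
      Visit rye.
    Visit mint.
  Visit cedar.
Visit yew.
Full post-order sequence: sage, reed, moss, kale, poppy, teak, fir, rye, mint, cedar, yew.

9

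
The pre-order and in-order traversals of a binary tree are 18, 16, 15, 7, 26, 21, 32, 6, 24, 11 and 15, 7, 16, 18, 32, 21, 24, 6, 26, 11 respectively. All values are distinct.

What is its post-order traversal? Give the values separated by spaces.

The first element of pre-order is the root; it splits in-order into left and right subtrees.
Root 18: left subtree has 3 nodes {15, 7, 16}, right has 6 {32, 21, 24, 6, 26, 11}.
  Root 16: left subtree has 2 nodes {15, 7}, right has 0 { }.
    Root 15: left subtree has 0 nodes { }, right has 1 {7}.
  Root 26: left subtree has 4 nodes {32, 21, 24, 6}, right has 1 {11}.
    Root 21: left subtree has 1 node {32}, right has 2 {24, 6}.
      Root 6: left subtree has 1 node {24}, right has 0 { }.

7 15 16 32 24 6 21 11 26 18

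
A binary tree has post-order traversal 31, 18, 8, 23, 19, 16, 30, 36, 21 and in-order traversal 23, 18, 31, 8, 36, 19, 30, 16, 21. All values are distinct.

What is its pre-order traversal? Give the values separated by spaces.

The last element of post-order is the root; it splits in-order into left and right subtrees.
Root 21: left subtree has 8 nodes {23, 18, 31, 8, 36, 19, 30, 16}, right has 0 { }.
  Root 36: left subtree has 4 nodes {23, 18, 31, 8}, right has 3 {19, 30, 16}.
    Root 23: left subtree has 0 nodes { }, right has 3 {18, 31, 8}.
      Root 8: left subtree has 2 nodes {18, 31}, right has 0 { }.
        Root 18: left subtree has 0 nodes { }, right has 1 {31}.
    Root 30: left subtree has 1 node {19}, right has 1 {16}.

21 36 23 8 18 31 30 19 16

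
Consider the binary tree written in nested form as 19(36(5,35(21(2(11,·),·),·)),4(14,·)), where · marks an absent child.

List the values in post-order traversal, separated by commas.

5, 11, 2, 21, 35, 36, 14, 4, 19

Post-order visits the left subtree, then the right subtree, then the node.
At 19: go left to 36.
  At 36: go left to 5.
    5 is a leaf — visit 5.
  At 36: go right to 35.
    At 35: go left to 21.
      At 21: go left to 2.
        At 2: go left to 11.
          11 is a leaf — visit 11.
        At 2: no right child.
        Visit 2.
      At 21: no right child.
      Visit 21.
    At 35: no right child.
    Visit 35.
  Visit 36.
At 19: go right to 4.
  At 4: go left to 14.
    14 is a leaf — visit 14.
  At 4: no right child.
  Visit 4.
Visit 19.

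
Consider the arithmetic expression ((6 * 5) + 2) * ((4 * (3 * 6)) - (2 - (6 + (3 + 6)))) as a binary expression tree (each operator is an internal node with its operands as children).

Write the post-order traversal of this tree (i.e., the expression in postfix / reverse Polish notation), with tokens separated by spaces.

6 5 * 2 + 4 3 6 * * 2 6 3 6 + + - - *

Post-order on an expression tree gives postfix notation: for each operator, emit left operand, right operand, then the operator.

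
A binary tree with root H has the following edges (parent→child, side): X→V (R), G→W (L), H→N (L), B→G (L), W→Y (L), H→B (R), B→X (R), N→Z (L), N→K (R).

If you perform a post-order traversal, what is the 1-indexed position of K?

2

Post-order visits the left subtree, then the right subtree, then the node.
At H: go left to N.
  At N: go left to Z.
    Z is a leaf — visit Z.
  At N: go right to K.
    K is a leaf — visit K.
  Visit N.
At H: go right to B.
  At B: go left to G.
    At G: go left to W.
      At W: go left to Y.
        Y is a leaf — visit Y.
      At W: no right child.
      Visit W.
    At G: no right child.
    Visit G.
  At B: go right to X.
    At X: no left child.
    At X: go right to V.
      V is a leaf — visit V.
    Visit X.
  Visit B.
Visit H.
Full post-order sequence: Z, K, N, Y, W, G, V, X, B, H.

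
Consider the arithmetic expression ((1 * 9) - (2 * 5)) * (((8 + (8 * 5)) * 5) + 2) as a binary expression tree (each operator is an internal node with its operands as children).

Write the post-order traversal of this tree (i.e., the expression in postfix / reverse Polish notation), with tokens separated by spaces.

Post-order on an expression tree gives postfix notation: for each operator, emit left operand, right operand, then the operator.

1 9 * 2 5 * - 8 8 5 * + 5 * 2 + *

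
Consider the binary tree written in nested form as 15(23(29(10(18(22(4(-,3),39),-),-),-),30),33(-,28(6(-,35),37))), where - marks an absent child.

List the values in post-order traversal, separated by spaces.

3 4 39 22 18 10 29 30 23 35 6 37 28 33 15

Post-order visits the left subtree, then the right subtree, then the node.
At 15: go left to 23.
  At 23: go left to 29.
    At 29: go left to 10.
      At 10: go left to 18.
        At 18: go left to 22.
          At 22: go left to 4.
            At 4: no left child.
            At 4: go right to 3.
              3 is a leaf — visit 3.
            Visit 4.
          At 22: go right to 39.
            39 is a leaf — visit 39.
          Visit 22.
        At 18: no right child.
        Visit 18.
      At 10: no right child.
      Visit 10.
    At 29: no right child.
    Visit 29.
  At 23: go right to 30.
    30 is a leaf — visit 30.
  Visit 23.
At 15: go right to 33.
  At 33: no left child.
  At 33: go right to 28.
    At 28: go left to 6.
      At 6: no left child.
      At 6: go right to 35.
        35 is a leaf — visit 35.
      Visit 6.
    At 28: go right to 37.
      37 is a leaf — visit 37.
    Visit 28.
  Visit 33.
Visit 15.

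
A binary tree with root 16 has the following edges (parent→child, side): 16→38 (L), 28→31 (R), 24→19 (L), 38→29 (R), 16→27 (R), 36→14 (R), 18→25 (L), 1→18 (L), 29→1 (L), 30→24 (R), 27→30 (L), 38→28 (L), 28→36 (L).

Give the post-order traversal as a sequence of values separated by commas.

Post-order visits the left subtree, then the right subtree, then the node.
At 16: go left to 38.
  At 38: go left to 28.
    At 28: go left to 36.
      At 36: no left child.
      At 36: go right to 14.
        14 is a leaf — visit 14.
      Visit 36.
    At 28: go right to 31.
      31 is a leaf — visit 31.
    Visit 28.
  At 38: go right to 29.
    At 29: go left to 1.
      At 1: go left to 18.
        At 18: go left to 25.
          25 is a leaf — visit 25.
        At 18: no right child.
        Visit 18.
      At 1: no right child.
      Visit 1.
    At 29: no right child.
    Visit 29.
  Visit 38.
At 16: go right to 27.
  At 27: go left to 30.
    At 30: no left child.
    At 30: go right to 24.
      At 24: go left to 19.
        19 is a leaf — visit 19.
      At 24: no right child.
      Visit 24.
    Visit 30.
  At 27: no right child.
  Visit 27.
Visit 16.

14, 36, 31, 28, 25, 18, 1, 29, 38, 19, 24, 30, 27, 16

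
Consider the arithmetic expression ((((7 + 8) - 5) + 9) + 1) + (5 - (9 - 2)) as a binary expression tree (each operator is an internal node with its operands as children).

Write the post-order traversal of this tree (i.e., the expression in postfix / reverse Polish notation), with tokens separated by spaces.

Post-order on an expression tree gives postfix notation: for each operator, emit left operand, right operand, then the operator.

7 8 + 5 - 9 + 1 + 5 9 2 - - +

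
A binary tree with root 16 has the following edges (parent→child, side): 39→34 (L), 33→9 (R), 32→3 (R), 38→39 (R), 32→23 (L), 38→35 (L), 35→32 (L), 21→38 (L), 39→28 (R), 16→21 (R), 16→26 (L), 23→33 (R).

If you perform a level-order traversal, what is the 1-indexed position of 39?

6

Level-order visits nodes level by level from the root, left to right within each level.
Level 0: 16
Level 1: 26, 21
Level 2: 38
Level 3: 35, 39
Level 4: 32, 34, 28
Level 5: 23, 3
Level 6: 33
Level 7: 9
Full level-order sequence: 16, 26, 21, 38, 35, 39, 32, 34, 28, 23, 3, 33, 9.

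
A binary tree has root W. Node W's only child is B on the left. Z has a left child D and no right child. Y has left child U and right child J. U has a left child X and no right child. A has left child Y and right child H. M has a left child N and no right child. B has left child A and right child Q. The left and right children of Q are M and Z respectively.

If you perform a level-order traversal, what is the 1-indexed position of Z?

Level-order visits nodes level by level from the root, left to right within each level.
Level 0: W
Level 1: B
Level 2: A, Q
Level 3: Y, H, M, Z
Level 4: U, J, N, D
Level 5: X
Full level-order sequence: W, B, A, Q, Y, H, M, Z, U, J, N, D, X.

8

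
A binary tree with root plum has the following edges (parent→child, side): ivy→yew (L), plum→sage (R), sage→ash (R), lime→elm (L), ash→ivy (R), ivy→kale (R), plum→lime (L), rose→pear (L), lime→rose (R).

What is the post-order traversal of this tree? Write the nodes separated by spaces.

Post-order visits the left subtree, then the right subtree, then the node.
At plum: go left to lime.
  At lime: go left to elm.
    elm is a leaf — visit elm.
  At lime: go right to rose.
    At rose: go left to pear.
      pear is a leaf — visit pear.
    At rose: no right child.
    Visit rose.
  Visit lime.
At plum: go right to sage.
  At sage: no left child.
  At sage: go right to ash.
    At ash: no left child.
    At ash: go right to ivy.
      At ivy: go left to yew.
        yew is a leaf — visit yew.
      At ivy: go right to kale.
        kale is a leaf — visit kale.
      Visit ivy.
    Visit ash.
  Visit sage.
Visit plum.

elm pear rose lime yew kale ivy ash sage plum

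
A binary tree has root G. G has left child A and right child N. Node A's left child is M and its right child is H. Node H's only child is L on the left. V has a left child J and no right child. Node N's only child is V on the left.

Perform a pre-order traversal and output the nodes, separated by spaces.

Pre-order visits the node, then its left subtree, then its right subtree.
Visit G.
At G: go left to A.
  Visit A.
  At A: go left to M.
    M is a leaf — visit M.
  At A: go right to H.
    Visit H.
    At H: go left to L.
      L is a leaf — visit L.
    At H: no right child.
At G: go right to N.
  Visit N.
  At N: go left to V.
    Visit V.
    At V: go left to J.
      J is a leaf — visit J.
    At V: no right child.
  At N: no right child.

G A M H L N V J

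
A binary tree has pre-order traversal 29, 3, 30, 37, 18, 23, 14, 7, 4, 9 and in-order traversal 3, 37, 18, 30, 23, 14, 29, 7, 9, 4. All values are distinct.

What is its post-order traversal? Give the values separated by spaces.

18 37 14 23 30 3 9 4 7 29

The first element of pre-order is the root; it splits in-order into left and right subtrees.
Root 29: left subtree has 6 nodes {3, 37, 18, 30, 23, 14}, right has 3 {7, 9, 4}.
  Root 3: left subtree has 0 nodes { }, right has 5 {37, 18, 30, 23, 14}.
    Root 30: left subtree has 2 nodes {37, 18}, right has 2 {23, 14}.
      Root 37: left subtree has 0 nodes { }, right has 1 {18}.
      Root 23: left subtree has 0 nodes { }, right has 1 {14}.
  Root 7: left subtree has 0 nodes { }, right has 2 {9, 4}.
    Root 4: left subtree has 1 node {9}, right has 0 { }.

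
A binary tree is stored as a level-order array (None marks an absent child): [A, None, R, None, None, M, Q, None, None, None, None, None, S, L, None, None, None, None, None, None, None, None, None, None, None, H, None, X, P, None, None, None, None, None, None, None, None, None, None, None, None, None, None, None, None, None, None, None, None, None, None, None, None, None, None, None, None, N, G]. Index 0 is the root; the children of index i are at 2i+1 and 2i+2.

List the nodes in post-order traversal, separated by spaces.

H S M X N G P L Q R A

Post-order visits the left subtree, then the right subtree, then the node.
At A: no left child.
At A: go right to R.
  At R: go left to M.
    At M: no left child.
    At M: go right to S.
      At S: go left to H.
        H is a leaf — visit H.
      At S: no right child.
      Visit S.
    Visit M.
  At R: go right to Q.
    At Q: go left to L.
      At L: go left to X.
        X is a leaf — visit X.
      At L: go right to P.
        At P: go left to N.
          N is a leaf — visit N.
        At P: go right to G.
          G is a leaf — visit G.
        Visit P.
      Visit L.
    At Q: no right child.
    Visit Q.
  Visit R.
Visit A.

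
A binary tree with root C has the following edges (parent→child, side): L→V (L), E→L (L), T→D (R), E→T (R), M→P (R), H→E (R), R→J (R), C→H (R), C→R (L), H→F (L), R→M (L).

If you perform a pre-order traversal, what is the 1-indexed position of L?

9

Pre-order visits the node, then its left subtree, then its right subtree.
Visit C.
At C: go left to R.
  Visit R.
  At R: go left to M.
    Visit M.
    At M: no left child.
    At M: go right to P.
      P is a leaf — visit P.
  At R: go right to J.
    J is a leaf — visit J.
At C: go right to H.
  Visit H.
  At H: go left to F.
    F is a leaf — visit F.
  At H: go right to E.
    Visit E.
    At E: go left to L.
      Visit L.
      At L: go left to V.
        V is a leaf — visit V.
      At L: no right child.
    At E: go right to T.
      Visit T.
      At T: no left child.
      At T: go right to D.
        D is a leaf — visit D.
Full pre-order sequence: C, R, M, P, J, H, F, E, L, V, T, D.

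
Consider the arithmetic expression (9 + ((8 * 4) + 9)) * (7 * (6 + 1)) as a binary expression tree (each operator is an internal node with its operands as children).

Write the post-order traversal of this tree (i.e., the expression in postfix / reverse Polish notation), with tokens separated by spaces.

9 8 4 * 9 + + 7 6 1 + * *

Post-order on an expression tree gives postfix notation: for each operator, emit left operand, right operand, then the operator.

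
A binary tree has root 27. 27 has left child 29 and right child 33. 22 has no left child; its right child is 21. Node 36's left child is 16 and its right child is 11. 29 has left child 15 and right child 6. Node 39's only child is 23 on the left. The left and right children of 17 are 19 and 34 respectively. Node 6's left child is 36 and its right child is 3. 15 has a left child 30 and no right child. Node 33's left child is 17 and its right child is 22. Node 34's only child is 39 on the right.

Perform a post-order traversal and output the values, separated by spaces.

30 15 16 11 36 3 6 29 19 23 39 34 17 21 22 33 27

Post-order visits the left subtree, then the right subtree, then the node.
At 27: go left to 29.
  At 29: go left to 15.
    At 15: go left to 30.
      30 is a leaf — visit 30.
    At 15: no right child.
    Visit 15.
  At 29: go right to 6.
    At 6: go left to 36.
      At 36: go left to 16.
        16 is a leaf — visit 16.
      At 36: go right to 11.
        11 is a leaf — visit 11.
      Visit 36.
    At 6: go right to 3.
      3 is a leaf — visit 3.
    Visit 6.
  Visit 29.
At 27: go right to 33.
  At 33: go left to 17.
    At 17: go left to 19.
      19 is a leaf — visit 19.
    At 17: go right to 34.
      At 34: no left child.
      At 34: go right to 39.
        At 39: go left to 23.
          23 is a leaf — visit 23.
        At 39: no right child.
        Visit 39.
      Visit 34.
    Visit 17.
  At 33: go right to 22.
    At 22: no left child.
    At 22: go right to 21.
      21 is a leaf — visit 21.
    Visit 22.
  Visit 33.
Visit 27.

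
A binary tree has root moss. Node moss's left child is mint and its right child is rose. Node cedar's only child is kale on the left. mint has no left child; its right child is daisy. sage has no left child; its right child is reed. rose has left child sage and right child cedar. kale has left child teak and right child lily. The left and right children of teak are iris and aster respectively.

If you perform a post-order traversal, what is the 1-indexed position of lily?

Post-order visits the left subtree, then the right subtree, then the node.
At moss: go left to mint.
  At mint: no left child.
  At mint: go right to daisy.
    daisy is a leaf — visit daisy.
  Visit mint.
At moss: go right to rose.
  At rose: go left to sage.
    At sage: no left child.
    At sage: go right to reed.
      reed is a leaf — visit reed.
    Visit sage.
  At rose: go right to cedar.
    At cedar: go left to kale.
      At kale: go left to teak.
        At teak: go left to iris.
          iris is a leaf — visit iris.
        At teak: go right to aster.
          aster is a leaf — visit aster.
        Visit teak.
      At kale: go right to lily.
        lily is a leaf — visit lily.
      Visit kale.
    At cedar: no right child.
    Visit cedar.
  Visit rose.
Visit moss.
Full post-order sequence: daisy, mint, reed, sage, iris, aster, teak, lily, kale, cedar, rose, moss.

8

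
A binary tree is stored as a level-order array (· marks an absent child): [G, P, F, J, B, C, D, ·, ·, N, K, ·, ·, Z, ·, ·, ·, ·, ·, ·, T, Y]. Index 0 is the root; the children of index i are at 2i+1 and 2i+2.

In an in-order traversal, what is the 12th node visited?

D

In-order visits the left subtree, then the node, then the right subtree.
At G: go left to P.
  At P: go left to J.
    J is a leaf — visit J.
  Visit P.
  At P: go right to B.
    At B: go left to N.
      At N: no left child.
      Visit N.
      At N: go right to T.
        T is a leaf — visit T.
    Visit B.
    At B: go right to K.
      At K: go left to Y.
        Y is a leaf — visit Y.
      Visit K.
      At K: no right child.
Visit G.
At G: go right to F.
  At F: go left to C.
    C is a leaf — visit C.
  Visit F.
  At F: go right to D.
    At D: go left to Z.
      Z is a leaf — visit Z.
    Visit D.
    At D: no right child.
Full in-order sequence: J, P, N, T, B, Y, K, G, C, F, Z, D.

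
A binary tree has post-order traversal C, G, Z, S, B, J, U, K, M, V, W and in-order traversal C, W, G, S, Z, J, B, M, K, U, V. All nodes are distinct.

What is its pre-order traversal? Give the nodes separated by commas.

The last element of post-order is the root; it splits in-order into left and right subtrees.
Root W: left subtree has 1 node {C}, right has 9 {G, S, Z, J, B, M, K, U, V}.
  Root V: left subtree has 8 nodes {G, S, Z, J, B, M, K, U}, right has 0 { }.
    Root M: left subtree has 5 nodes {G, S, Z, J, B}, right has 2 {K, U}.
      Root J: left subtree has 3 nodes {G, S, Z}, right has 1 {B}.
        Root S: left subtree has 1 node {G}, right has 1 {Z}.
      Root K: left subtree has 0 nodes { }, right has 1 {U}.

W, C, V, M, J, S, G, Z, B, K, U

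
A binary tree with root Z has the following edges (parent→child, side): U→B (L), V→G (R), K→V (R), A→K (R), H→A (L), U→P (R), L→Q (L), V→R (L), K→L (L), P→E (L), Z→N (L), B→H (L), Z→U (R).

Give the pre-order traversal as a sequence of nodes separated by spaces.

Pre-order visits the node, then its left subtree, then its right subtree.
Visit Z.
At Z: go left to N.
  N is a leaf — visit N.
At Z: go right to U.
  Visit U.
  At U: go left to B.
    Visit B.
    At B: go left to H.
      Visit H.
      At H: go left to A.
        Visit A.
        At A: no left child.
        At A: go right to K.
          Visit K.
          At K: go left to L.
            Visit L.
            At L: go left to Q.
              Q is a leaf — visit Q.
            At L: no right child.
          At K: go right to V.
            Visit V.
            At V: go left to R.
              R is a leaf — visit R.
            At V: go right to G.
              G is a leaf — visit G.
      At H: no right child.
    At B: no right child.
  At U: go right to P.
    Visit P.
    At P: go left to E.
      E is a leaf — visit E.
    At P: no right child.

Z N U B H A K L Q V R G P E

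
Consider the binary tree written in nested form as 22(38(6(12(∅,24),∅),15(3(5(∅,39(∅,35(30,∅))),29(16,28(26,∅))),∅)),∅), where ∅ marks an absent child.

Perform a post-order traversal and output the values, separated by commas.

Post-order visits the left subtree, then the right subtree, then the node.
At 22: go left to 38.
  At 38: go left to 6.
    At 6: go left to 12.
      At 12: no left child.
      At 12: go right to 24.
        24 is a leaf — visit 24.
      Visit 12.
    At 6: no right child.
    Visit 6.
  At 38: go right to 15.
    At 15: go left to 3.
      At 3: go left to 5.
        At 5: no left child.
        At 5: go right to 39.
          At 39: no left child.
          At 39: go right to 35.
            At 35: go left to 30.
              30 is a leaf — visit 30.
            At 35: no right child.
            Visit 35.
          Visit 39.
        Visit 5.
      At 3: go right to 29.
        At 29: go left to 16.
          16 is a leaf — visit 16.
        At 29: go right to 28.
          At 28: go left to 26.
            26 is a leaf — visit 26.
          At 28: no right child.
          Visit 28.
        Visit 29.
      Visit 3.
    At 15: no right child.
    Visit 15.
  Visit 38.
At 22: no right child.
Visit 22.

24, 12, 6, 30, 35, 39, 5, 16, 26, 28, 29, 3, 15, 38, 22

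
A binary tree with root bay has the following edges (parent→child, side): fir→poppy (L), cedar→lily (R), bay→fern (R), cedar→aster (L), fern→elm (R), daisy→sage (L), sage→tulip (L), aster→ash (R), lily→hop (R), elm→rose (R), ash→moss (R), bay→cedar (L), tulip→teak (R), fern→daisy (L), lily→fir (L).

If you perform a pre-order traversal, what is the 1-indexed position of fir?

Pre-order visits the node, then its left subtree, then its right subtree.
Visit bay.
At bay: go left to cedar.
  Visit cedar.
  At cedar: go left to aster.
    Visit aster.
    At aster: no left child.
    At aster: go right to ash.
      Visit ash.
      At ash: no left child.
      At ash: go right to moss.
        moss is a leaf — visit moss.
  At cedar: go right to lily.
    Visit lily.
    At lily: go left to fir.
      Visit fir.
      At fir: go left to poppy.
        poppy is a leaf — visit poppy.
      At fir: no right child.
    At lily: go right to hop.
      hop is a leaf — visit hop.
At bay: go right to fern.
  Visit fern.
  At fern: go left to daisy.
    Visit daisy.
    At daisy: go left to sage.
      Visit sage.
      At sage: go left to tulip.
        Visit tulip.
        At tulip: no left child.
        At tulip: go right to teak.
          teak is a leaf — visit teak.
      At sage: no right child.
    At daisy: no right child.
  At fern: go right to elm.
    Visit elm.
    At elm: no left child.
    At elm: go right to rose.
      rose is a leaf — visit rose.
Full pre-order sequence: bay, cedar, aster, ash, moss, lily, fir, poppy, hop, fern, daisy, sage, tulip, teak, elm, rose.

7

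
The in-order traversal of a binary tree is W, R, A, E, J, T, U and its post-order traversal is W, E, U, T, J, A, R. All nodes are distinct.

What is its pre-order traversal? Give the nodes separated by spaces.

The last element of post-order is the root; it splits in-order into left and right subtrees.
Root R: left subtree has 1 node {W}, right has 5 {A, E, J, T, U}.
  Root A: left subtree has 0 nodes { }, right has 4 {E, J, T, U}.
    Root J: left subtree has 1 node {E}, right has 2 {T, U}.
      Root T: left subtree has 0 nodes { }, right has 1 {U}.

R W A J E T U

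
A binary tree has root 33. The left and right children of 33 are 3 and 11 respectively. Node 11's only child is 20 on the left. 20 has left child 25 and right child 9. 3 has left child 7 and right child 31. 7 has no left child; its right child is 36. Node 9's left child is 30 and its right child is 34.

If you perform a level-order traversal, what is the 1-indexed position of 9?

Level-order visits nodes level by level from the root, left to right within each level.
Level 0: 33
Level 1: 3, 11
Level 2: 7, 31, 20
Level 3: 36, 25, 9
Level 4: 30, 34
Full level-order sequence: 33, 3, 11, 7, 31, 20, 36, 25, 9, 30, 34.

9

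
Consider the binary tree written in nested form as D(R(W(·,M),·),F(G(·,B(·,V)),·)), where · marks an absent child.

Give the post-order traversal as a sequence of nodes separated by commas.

Post-order visits the left subtree, then the right subtree, then the node.
At D: go left to R.
  At R: go left to W.
    At W: no left child.
    At W: go right to M.
      M is a leaf — visit M.
    Visit W.
  At R: no right child.
  Visit R.
At D: go right to F.
  At F: go left to G.
    At G: no left child.
    At G: go right to B.
      At B: no left child.
      At B: go right to V.
        V is a leaf — visit V.
      Visit B.
    Visit G.
  At F: no right child.
  Visit F.
Visit D.

M, W, R, V, B, G, F, D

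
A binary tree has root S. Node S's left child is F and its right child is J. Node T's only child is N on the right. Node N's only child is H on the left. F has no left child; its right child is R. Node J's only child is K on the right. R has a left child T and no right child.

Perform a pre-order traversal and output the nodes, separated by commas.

Pre-order visits the node, then its left subtree, then its right subtree.
Visit S.
At S: go left to F.
  Visit F.
  At F: no left child.
  At F: go right to R.
    Visit R.
    At R: go left to T.
      Visit T.
      At T: no left child.
      At T: go right to N.
        Visit N.
        At N: go left to H.
          H is a leaf — visit H.
        At N: no right child.
    At R: no right child.
At S: go right to J.
  Visit J.
  At J: no left child.
  At J: go right to K.
    K is a leaf — visit K.

S, F, R, T, N, H, J, K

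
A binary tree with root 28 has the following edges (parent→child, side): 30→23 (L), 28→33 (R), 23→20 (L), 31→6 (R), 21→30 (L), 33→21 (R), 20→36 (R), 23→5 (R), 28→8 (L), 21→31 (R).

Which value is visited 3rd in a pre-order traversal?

Pre-order visits the node, then its left subtree, then its right subtree.
Visit 28.
At 28: go left to 8.
  8 is a leaf — visit 8.
At 28: go right to 33.
  Visit 33.
  At 33: no left child.
  At 33: go right to 21.
    Visit 21.
    At 21: go left to 30.
      Visit 30.
      At 30: go left to 23.
        Visit 23.
        At 23: go left to 20.
          Visit 20.
          At 20: no left child.
          At 20: go right to 36.
            36 is a leaf — visit 36.
        At 23: go right to 5.
          5 is a leaf — visit 5.
      At 30: no right child.
    At 21: go right to 31.
      Visit 31.
      At 31: no left child.
      At 31: go right to 6.
        6 is a leaf — visit 6.
Full pre-order sequence: 28, 8, 33, 21, 30, 23, 20, 36, 5, 31, 6.

33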